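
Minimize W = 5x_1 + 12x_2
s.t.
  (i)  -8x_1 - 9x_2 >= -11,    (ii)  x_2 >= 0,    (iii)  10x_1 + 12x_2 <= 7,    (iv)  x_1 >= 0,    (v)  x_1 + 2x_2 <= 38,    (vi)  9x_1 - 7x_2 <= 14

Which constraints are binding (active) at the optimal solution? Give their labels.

(ii) and (iv)

Vertices and W = 5x_1 + 12x_2:
  (7/10, 0) → W = 7/2
  (0, 0) → W = 0
  (0, 7/12) → W = 7

The minimum is at (0, 0). Substituting into each constraint, equality holds for (ii) and (iv); the remaining constraints have slack.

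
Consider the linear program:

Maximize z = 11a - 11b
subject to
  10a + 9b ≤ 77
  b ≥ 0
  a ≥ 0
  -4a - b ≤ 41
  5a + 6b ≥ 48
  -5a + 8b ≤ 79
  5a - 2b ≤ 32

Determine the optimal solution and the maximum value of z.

The optimum lies where 10a + 9b = 77 and 5a + 6b = 48.
Solving simultaneously gives a = 2, b = 19/3.

a = 2, b = 19/3, maximum z = -143/3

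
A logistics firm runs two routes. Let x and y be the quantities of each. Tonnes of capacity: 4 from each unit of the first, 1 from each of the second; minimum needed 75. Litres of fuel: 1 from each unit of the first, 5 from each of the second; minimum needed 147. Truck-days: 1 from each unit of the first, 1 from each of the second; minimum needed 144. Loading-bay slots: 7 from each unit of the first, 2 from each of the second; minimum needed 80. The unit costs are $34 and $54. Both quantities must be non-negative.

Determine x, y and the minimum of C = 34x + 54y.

Feasible corners and C = 34x + 54y:
  (0, 144) → C = 7776
  (147, 0) → C = 4998
  (573/4, 3/4) → C = 4911
The feasible region is unbounded (it extends along (0, 1), (1, 0)), but C strictly increases along every unbounded feasible direction, so there is no improving ray and the minimum is attained at a vertex.

The optimum lies where x + 5y = 147 and x + y = 144.
Solving simultaneously gives x = 573/4, y = 3/4.

x = 573/4, y = 3/4, minimum C = 4911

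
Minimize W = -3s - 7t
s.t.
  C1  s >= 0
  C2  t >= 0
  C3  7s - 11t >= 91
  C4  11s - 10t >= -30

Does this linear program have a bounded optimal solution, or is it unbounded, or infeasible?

unbounded

From the feasible point (13, 0), moving in the direction (11, 7) keeps every constraint satisfied while W decreases without bound.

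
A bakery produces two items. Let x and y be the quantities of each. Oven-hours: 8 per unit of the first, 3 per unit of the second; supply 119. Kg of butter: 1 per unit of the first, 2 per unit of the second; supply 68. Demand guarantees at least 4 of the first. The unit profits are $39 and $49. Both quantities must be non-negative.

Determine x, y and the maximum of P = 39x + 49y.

x = 4, y = 29, maximum P = 1577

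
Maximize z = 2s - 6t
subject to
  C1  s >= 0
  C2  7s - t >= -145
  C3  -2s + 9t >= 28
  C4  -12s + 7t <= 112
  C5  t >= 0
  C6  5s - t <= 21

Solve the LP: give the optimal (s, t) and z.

Vertices and z = 2s - 6t:
  (0, 28/9) → z = -56/3
  (0, 16) → z = -96
  (217/43, 182/43) → z = -658/43
  (259/23, 812/23) → z = -4354/23

s = 217/43, t = 182/43, maximum z = -658/43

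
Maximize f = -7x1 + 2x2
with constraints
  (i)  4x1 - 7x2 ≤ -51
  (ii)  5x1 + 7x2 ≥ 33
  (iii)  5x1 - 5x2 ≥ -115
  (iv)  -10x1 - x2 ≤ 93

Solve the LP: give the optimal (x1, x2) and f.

x1 = -116/11, x2 = 137/11, maximum f = 1086/11

Extreme points and f = -7x1 + 2x2:
  (-2, 43/7) → f = 184/7
  (-684/65, 159/13) → f = 6378/65
  (-116/11, 137/11) → f = 1086/11
The feasible region is unbounded (it extends along (7, 4), (1, 1)), but f strictly decreases along every unbounded feasible direction, so there is no improving ray and the maximum is attained at a vertex.

At the optimal vertex, 5x1 - 5x2 = -115 and -10x1 - x2 = 93.
Solving simultaneously gives x1 = -116/11, x2 = 137/11.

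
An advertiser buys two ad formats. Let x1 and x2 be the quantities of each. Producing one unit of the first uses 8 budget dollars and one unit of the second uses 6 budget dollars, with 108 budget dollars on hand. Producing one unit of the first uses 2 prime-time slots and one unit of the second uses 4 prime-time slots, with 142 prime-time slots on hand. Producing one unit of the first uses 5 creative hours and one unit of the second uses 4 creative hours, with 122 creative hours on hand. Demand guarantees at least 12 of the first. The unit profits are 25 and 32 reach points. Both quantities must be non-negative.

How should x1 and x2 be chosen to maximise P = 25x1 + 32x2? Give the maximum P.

The binding constraints are 8x1 + 6x2 = 108 and x1 = 12.
Solving simultaneously gives x1 = 12, x2 = 2.

x1 = 12, x2 = 2, maximum P = 364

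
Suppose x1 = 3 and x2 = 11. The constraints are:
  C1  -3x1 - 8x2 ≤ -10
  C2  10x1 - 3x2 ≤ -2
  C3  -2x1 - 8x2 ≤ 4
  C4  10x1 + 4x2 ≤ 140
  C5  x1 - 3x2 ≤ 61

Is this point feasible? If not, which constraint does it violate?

feasible

C1: -97 ≤ -10 ✓
C2: -3 ≤ -2 ✓
C3: -94 ≤ 4 ✓
C4: 74 ≤ 140 ✓
C5: -30 ≤ 61 ✓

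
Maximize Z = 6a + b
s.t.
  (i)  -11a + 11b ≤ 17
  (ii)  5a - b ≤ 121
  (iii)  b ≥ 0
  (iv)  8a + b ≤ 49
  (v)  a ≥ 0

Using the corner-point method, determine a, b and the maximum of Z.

Corner points and Z = 6a + b:
  (58/11, 75/11) → Z = 423/11
  (0, 17/11) → Z = 17/11
  (49/8, 0) → Z = 147/4
  (0, 0) → Z = 0

The binding constraints are -11a + 11b = 17 and 8a + b = 49.
Solving simultaneously gives a = 58/11, b = 75/11.

a = 58/11, b = 75/11, maximum Z = 423/11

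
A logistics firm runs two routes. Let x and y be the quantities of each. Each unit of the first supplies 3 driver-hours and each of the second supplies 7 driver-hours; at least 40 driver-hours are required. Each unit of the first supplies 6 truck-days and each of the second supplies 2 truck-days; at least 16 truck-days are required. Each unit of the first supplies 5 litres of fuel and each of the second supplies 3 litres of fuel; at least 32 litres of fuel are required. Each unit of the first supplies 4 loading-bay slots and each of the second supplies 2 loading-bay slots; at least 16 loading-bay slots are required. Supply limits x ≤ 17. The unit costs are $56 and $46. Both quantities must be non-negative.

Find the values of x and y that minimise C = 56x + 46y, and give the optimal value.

The feasible region is unbounded (it extends along (0, 1)), but C strictly increases along every unbounded feasible direction, so there is no improving ray and the minimum is attained at a vertex.

x = 4, y = 4, minimum C = 408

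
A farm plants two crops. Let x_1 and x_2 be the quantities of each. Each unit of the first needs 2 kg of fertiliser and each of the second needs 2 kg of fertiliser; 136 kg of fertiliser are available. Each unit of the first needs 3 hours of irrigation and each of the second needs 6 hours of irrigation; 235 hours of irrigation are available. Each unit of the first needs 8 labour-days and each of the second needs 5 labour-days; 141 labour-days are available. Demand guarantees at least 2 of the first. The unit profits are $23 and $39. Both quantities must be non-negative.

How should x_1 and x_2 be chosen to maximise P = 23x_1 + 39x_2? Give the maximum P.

Extreme points and P = 23x_1 + 39x_2:
  (141/8, 0) → P = 3243/8
  (2, 0) → P = 46
  (2, 25) → P = 1021

The binding constraints are 8x_1 + 5x_2 = 141 and x_1 = 2.
Solving simultaneously gives x_1 = 2, x_2 = 25.

x_1 = 2, x_2 = 25, maximum P = 1021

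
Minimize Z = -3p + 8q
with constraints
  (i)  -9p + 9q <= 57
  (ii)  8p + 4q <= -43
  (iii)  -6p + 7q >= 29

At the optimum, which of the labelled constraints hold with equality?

(i) and (iii)

Extreme points and Z = -3p + 8q:
  (-205/36, 23/36) → Z = 799/36
  (-46/3, -9) → Z = -26
  (-417/80, -13/40) → Z = 1043/80

The minimum is at (-46/3, -9). Substituting into each constraint, equality holds for (i) and (iii); the remaining constraints have slack.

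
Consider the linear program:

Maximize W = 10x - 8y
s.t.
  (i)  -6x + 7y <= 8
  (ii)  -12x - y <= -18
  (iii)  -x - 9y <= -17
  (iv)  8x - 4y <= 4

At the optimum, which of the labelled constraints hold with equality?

Feasible corners and W = 10x - 8y:
  (59/45, 34/15) → W = -226/45
  (15/8, 11/4) → W = -13/4
  (145/107, 186/107) → W = -38/107
  (26/19, 33/19) → W = -4/19

The maximum is at (26/19, 33/19). Substituting into each constraint, equality holds for (iii) and (iv); the remaining constraints have slack.

(iii) and (iv)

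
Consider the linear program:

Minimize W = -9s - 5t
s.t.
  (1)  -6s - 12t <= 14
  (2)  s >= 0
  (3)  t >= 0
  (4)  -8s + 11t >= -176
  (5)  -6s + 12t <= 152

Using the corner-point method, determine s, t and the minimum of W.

Extreme points and W = -9s - 5t:
  (0, 0) → W = 0
  (0, 38/3) → W = -190/3
  (22, 0) → W = -198
  (1892/15, 1136/15) → W = -22708/15

The optimum lies where -8s + 11t = -176 and -6s + 12t = 152.
Solving simultaneously gives s = 1892/15, t = 1136/15.

s = 1892/15, t = 1136/15, minimum W = -22708/15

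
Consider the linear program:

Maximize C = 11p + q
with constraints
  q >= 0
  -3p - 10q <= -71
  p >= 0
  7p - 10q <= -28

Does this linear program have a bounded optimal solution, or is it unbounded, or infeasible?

unbounded

From the feasible point (0, 71/10), moving in the direction (0, 1) keeps every constraint satisfied while C increases without bound.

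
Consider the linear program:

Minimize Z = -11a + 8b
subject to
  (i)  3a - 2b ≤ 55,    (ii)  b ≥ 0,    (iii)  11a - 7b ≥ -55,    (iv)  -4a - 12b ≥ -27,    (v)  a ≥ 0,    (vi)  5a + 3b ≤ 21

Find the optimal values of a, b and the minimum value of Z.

a = 21/5, b = 0, minimum Z = -231/5

Feasible corners and Z = -11a + 8b:
  (0, 0) → Z = 0
  (21/5, 0) → Z = -231/5
  (0, 9/4) → Z = 18
  (57/16, 17/16) → Z = -491/16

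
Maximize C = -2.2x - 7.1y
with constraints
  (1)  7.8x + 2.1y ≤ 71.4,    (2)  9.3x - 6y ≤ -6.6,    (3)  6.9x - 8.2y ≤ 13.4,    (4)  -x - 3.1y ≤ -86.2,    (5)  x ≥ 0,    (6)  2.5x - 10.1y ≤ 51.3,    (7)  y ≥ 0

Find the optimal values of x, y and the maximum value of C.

x = 42/23, y = 626/23, maximum C = -4537/23

Extreme points and C = -2.2x - 7.1y:
  (42/23, 626/23) → C = -4537/23
  (0, 34) → C = -1207/5
  (0, 862/31) → C = -30601/155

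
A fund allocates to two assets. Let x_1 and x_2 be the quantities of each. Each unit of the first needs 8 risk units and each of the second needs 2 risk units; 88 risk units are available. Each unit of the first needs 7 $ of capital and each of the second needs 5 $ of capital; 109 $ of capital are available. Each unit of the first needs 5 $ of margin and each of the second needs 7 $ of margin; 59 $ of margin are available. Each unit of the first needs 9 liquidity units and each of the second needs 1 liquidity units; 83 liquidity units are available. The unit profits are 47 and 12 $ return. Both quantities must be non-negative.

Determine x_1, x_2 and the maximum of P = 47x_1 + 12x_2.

x_1 = 9, x_2 = 2, maximum P = 447

Extreme points and P = 47x_1 + 12x_2:
  (0, 0) → P = 0
  (0, 59/7) → P = 708/7
  (83/9, 0) → P = 3901/9
  (9, 2) → P = 447

The binding constraints are 5x_1 + 7x_2 = 59 and 9x_1 + x_2 = 83.
Solving simultaneously gives x_1 = 9, x_2 = 2.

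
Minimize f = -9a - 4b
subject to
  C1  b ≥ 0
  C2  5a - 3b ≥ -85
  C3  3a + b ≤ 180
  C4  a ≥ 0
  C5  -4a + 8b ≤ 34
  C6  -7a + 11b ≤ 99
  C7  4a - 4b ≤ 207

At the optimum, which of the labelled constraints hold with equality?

Corner points and f = -9a - 4b:
  (0, 0) → f = 0
  (207/4, 0) → f = -1863/4
  (703/14, 411/14) → f = -7971/14
  (927/16, 99/16) → f = -8739/16
  (0, 17/4) → f = -17

The minimum is at (703/14, 411/14). Substituting into each constraint, equality holds for C3 and C5; the remaining constraints have slack.

C3 and C5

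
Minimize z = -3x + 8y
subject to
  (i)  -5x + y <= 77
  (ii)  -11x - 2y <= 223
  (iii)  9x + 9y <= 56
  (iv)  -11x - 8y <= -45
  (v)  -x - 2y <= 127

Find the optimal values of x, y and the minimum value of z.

x = 1255/9, y = -1199/9, minimum z = -13357/9

Corner points and z = -3x + 8y:
  (-43/27, 211/27) → z = 1817/27
  (1255/9, -1199/9) → z = -13357/9
  (79, -103) → z = -1061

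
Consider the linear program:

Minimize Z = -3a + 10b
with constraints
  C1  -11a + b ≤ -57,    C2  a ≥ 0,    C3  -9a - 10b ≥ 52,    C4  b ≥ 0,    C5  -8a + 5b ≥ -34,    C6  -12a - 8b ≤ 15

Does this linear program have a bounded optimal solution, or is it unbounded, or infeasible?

infeasible

The boundaries -11a + b = -57 and -8a + 5b = -34 meet at (251/47, 82/47), but that point violates -9a - 10b ≥ 52. Every candidate vertex is excluded by some other constraint, so the feasible region is empty.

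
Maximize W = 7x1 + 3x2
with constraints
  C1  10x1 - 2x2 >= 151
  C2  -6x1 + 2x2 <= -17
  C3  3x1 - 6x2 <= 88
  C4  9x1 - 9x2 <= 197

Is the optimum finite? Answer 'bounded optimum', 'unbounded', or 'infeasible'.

From the feasible point (67/2, 92), moving in the direction (9, 9) keeps every constraint satisfied while W increases without bound.

unbounded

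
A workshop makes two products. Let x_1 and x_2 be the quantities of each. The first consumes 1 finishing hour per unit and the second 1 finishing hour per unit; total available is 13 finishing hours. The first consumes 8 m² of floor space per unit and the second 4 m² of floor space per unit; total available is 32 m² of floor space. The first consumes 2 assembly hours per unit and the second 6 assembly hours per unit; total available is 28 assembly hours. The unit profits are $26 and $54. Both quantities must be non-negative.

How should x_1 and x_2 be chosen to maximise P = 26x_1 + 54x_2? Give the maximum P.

x_1 = 2, x_2 = 4, maximum P = 268

The binding constraints are 8x_1 + 4x_2 = 32 and 2x_1 + 6x_2 = 28.
Solving simultaneously gives x_1 = 2, x_2 = 4.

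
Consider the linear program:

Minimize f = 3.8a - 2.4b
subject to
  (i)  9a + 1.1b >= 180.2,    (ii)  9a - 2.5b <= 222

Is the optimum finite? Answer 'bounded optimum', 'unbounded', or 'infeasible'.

unbounded

From the feasible point (6947/324, -209/18), moving in the direction (-1.1, 9) keeps every constraint satisfied while f decreases without bound.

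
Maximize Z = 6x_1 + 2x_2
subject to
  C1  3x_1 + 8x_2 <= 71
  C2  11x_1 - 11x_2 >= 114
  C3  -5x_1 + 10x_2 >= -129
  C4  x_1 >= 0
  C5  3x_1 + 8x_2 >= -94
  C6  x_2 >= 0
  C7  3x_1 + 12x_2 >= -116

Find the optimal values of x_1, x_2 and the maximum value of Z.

x_1 = 71/3, x_2 = 0, maximum Z = 142

Corner points and Z = 6x_1 + 2x_2:
  (1693/121, 439/121) → Z = 11036/121
  (71/3, 0) → Z = 142
  (114/11, 0) → Z = 684/11

The optimum lies where 3x_1 + 8x_2 = 71 and x_2 = 0.
Solving simultaneously gives x_1 = 71/3, x_2 = 0.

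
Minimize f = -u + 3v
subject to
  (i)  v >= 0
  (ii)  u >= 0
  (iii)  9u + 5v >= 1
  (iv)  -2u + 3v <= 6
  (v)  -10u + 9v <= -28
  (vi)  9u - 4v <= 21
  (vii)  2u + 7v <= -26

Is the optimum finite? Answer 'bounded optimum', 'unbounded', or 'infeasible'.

infeasible

The boundaries 9u - 4v = 21 and 2u + 7v = -26 meet at (43/71, -276/71), but that point violates v ≥ 0. Every candidate vertex is excluded by some other constraint, so the feasible region is empty.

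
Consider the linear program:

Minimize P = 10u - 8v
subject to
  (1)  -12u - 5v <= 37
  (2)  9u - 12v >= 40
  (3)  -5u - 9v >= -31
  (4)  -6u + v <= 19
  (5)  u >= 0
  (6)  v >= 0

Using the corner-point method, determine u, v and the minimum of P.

u = 40/9, v = 0, minimum P = 400/9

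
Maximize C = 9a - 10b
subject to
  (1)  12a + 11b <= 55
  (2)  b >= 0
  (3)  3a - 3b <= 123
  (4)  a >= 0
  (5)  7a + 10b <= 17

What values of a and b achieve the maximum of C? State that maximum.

a = 17/7, b = 0, maximum C = 153/7

Feasible corners and C = 9a - 10b:
  (0, 0) → C = 0
  (17/7, 0) → C = 153/7
  (0, 17/10) → C = -17

At the optimal vertex, b = 0 and 7a + 10b = 17.
Solving simultaneously gives a = 17/7, b = 0.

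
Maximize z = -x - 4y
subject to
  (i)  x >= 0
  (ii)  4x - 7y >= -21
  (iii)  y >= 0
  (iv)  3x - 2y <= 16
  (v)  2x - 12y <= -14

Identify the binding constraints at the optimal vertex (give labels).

(i) and (v)

Extreme points and z = -x - 4y:
  (0, 3) → z = -12
  (0, 7/6) → z = -14/3
  (154/13, 127/13) → z = -662/13
  (55/8, 37/16) → z = -129/8

The maximum is at (0, 7/6). Substituting into each constraint, equality holds for (i) and (v); the remaining constraints have slack.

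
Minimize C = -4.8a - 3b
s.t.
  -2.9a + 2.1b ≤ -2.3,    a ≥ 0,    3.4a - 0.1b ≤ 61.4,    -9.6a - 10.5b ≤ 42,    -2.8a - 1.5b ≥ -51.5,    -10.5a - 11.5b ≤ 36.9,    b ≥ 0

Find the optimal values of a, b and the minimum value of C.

a = 120/11, b = 461/33, minimum C = -1037/11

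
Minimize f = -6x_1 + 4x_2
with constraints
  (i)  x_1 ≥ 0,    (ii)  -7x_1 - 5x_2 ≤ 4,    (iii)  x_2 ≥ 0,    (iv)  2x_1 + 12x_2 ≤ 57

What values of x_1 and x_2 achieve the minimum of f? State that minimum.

Feasible corners and f = -6x_1 + 4x_2:
  (0, 0) → f = 0
  (0, 19/4) → f = 19
  (57/2, 0) → f = -171

The binding constraints are x_2 = 0 and 2x_1 + 12x_2 = 57.
Solving simultaneously gives x_1 = 57/2, x_2 = 0.

x_1 = 57/2, x_2 = 0, minimum f = -171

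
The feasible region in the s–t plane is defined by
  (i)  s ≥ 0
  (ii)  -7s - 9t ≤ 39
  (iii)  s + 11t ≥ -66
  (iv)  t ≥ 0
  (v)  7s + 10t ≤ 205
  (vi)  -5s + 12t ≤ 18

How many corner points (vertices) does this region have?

The feasible vertices (each the meet of two boundaries and inside every other half-plane) are:
  (0, 0)
  (0, 3/2)
  (205/7, 0)
  (1140/67, 1151/134)

4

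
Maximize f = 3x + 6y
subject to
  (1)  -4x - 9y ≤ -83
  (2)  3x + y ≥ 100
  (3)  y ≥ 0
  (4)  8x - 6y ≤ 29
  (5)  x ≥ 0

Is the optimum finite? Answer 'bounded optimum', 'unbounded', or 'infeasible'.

From the feasible point (629/26, 713/26), moving in the direction (0, 1) keeps every constraint satisfied while f increases without bound.

unbounded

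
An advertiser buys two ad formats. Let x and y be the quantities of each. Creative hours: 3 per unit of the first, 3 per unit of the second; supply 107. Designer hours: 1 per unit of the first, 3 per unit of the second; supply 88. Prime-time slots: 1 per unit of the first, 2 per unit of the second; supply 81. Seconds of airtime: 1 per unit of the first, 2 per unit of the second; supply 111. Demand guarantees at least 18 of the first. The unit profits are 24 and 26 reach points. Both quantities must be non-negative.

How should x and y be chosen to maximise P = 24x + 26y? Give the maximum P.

Feasible corners and P = 24x + 26y:
  (107/3, 0) → P = 856
  (18, 0) → P = 432
  (18, 53/3) → P = 2674/3

At the optimal vertex, 3x + 3y = 107 and x = 18.
Solving simultaneously gives x = 18, y = 53/3.

x = 18, y = 53/3, maximum P = 2674/3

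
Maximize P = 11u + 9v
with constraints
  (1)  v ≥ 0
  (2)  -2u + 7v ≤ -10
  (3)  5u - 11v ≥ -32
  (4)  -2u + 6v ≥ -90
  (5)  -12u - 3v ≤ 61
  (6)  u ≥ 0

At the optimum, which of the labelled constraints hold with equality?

(2) and (4)

Vertices and P = 11u + 9v:
  (5, 0) → P = 55
  (45, 0) → P = 495
  (285, 80) → P = 3855

The maximum is at (285, 80). Substituting into each constraint, equality holds for (2) and (4); the remaining constraints have slack.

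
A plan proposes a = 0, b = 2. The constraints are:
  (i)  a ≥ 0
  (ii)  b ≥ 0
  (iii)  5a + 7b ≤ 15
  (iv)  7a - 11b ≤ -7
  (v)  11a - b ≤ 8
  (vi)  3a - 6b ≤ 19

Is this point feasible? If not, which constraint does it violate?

(i): 0 ≥ 0 ✓
(ii): 2 ≥ 0 ✓
(iii): 14 ≤ 15 ✓
(iv): -22 ≤ -7 ✓
(v): -2 ≤ 8 ✓
(vi): -12 ≤ 19 ✓

feasible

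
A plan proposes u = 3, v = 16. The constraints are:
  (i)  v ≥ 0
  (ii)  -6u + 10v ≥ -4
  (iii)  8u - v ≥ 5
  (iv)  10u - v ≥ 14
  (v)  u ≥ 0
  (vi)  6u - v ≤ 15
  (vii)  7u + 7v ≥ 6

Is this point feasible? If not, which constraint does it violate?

(i): 16 ≥ 0 ✓
(ii): 142 ≥ -4 ✓
(iii): 8 ≥ 5 ✓
(iv): 14 ≥ 14 ✓
(v): 3 ≥ 0 ✓
(vi): 2 ≤ 15 ✓
(vii): 133 ≥ 6 ✓

feasible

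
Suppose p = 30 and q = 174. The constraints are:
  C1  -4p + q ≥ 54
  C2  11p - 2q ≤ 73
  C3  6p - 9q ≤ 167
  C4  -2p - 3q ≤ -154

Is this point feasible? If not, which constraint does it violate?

C1: 54 ≥ 54 ✓
C2: -18 ≤ 73 ✓
C3: -1386 ≤ 167 ✓
C4: -582 ≤ -154 ✓

feasible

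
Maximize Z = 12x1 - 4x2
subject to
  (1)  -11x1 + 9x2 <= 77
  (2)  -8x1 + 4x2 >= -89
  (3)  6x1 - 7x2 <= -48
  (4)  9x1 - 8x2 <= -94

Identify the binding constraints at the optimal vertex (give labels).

Vertices and Z = 12x1 - 4x2:
  (1109/28, 1595/28) → Z = 1732/7
  (230/7, 341/7) → Z = 1396/7
  (272/7, 1553/28) → Z = 1711/7

The maximum is at (1109/28, 1595/28). Substituting into each constraint, equality holds for (1) and (2); the remaining constraints have slack.

(1) and (2)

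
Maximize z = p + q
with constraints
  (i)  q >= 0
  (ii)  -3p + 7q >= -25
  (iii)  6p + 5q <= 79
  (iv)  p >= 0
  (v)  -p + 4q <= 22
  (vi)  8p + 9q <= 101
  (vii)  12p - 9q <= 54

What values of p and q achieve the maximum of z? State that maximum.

p = 31/4, q = 13/3, maximum z = 145/12

Corner points and z = p + q:
  (0, 0) → z = 0
  (9/2, 0) → z = 9/2
  (0, 11/2) → z = 11/2
  (206/41, 277/41) → z = 483/41
  (31/4, 13/3) → z = 145/12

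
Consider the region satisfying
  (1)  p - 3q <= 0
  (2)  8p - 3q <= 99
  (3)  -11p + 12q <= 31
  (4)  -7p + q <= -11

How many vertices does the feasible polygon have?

The feasible vertices (each the meet of two boundaries and inside every other half-plane) are:
  (99/7, 33/7)
  (33/20, 11/20)
  (61/3, 191/9)
  (163/73, 338/73)

4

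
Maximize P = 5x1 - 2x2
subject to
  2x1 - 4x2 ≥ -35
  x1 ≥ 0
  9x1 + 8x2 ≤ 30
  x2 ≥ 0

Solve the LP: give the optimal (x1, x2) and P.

x1 = 10/3, x2 = 0, maximum P = 50/3

Extreme points and P = 5x1 - 2x2:
  (0, 15/4) → P = -15/2
  (0, 0) → P = 0
  (10/3, 0) → P = 50/3

At the optimal vertex, 9x1 + 8x2 = 30 and x2 = 0.
Solving simultaneously gives x1 = 10/3, x2 = 0.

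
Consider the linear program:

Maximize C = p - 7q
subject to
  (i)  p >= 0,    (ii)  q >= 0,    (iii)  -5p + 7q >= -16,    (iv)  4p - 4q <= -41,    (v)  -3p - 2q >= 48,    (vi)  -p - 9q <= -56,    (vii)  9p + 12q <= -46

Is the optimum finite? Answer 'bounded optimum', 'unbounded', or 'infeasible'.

The boundaries -3p - 2q = 48 and -p - 9q = -56 meet at (-544/25, 216/25), but that point violates p ≥ 0. Every candidate vertex is excluded by some other constraint, so the feasible region is empty.

infeasible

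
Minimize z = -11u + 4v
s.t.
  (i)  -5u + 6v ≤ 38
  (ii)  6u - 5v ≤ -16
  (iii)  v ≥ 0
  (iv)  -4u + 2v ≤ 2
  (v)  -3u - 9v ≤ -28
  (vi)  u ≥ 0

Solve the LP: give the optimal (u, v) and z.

At the optimal vertex, -5u + 6v = 38 and 6u - 5v = -16.
Solving simultaneously gives u = 94/11, v = 148/11.

u = 94/11, v = 148/11, minimum z = -442/11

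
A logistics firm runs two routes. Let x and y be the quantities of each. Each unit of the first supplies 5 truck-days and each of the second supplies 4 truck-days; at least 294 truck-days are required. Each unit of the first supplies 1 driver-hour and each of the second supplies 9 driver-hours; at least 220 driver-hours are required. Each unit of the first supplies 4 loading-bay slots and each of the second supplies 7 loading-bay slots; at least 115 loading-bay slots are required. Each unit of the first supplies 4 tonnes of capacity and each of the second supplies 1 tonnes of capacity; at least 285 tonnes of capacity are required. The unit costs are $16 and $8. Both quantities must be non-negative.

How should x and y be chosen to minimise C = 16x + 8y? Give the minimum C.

Feasible corners and C = 16x + 8y:
  (0, 285) → C = 2280
  (220, 0) → C = 3520
  (67, 17) → C = 1208
The feasible region is unbounded (it extends along (0, 1), (1, 0)), but C strictly increases along every unbounded feasible direction, so there is no improving ray and the minimum is attained at a vertex.

x = 67, y = 17, minimum C = 1208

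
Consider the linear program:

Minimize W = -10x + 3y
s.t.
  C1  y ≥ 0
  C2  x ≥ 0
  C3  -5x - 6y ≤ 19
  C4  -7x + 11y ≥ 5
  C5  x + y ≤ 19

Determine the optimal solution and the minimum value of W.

x = 34/3, y = 23/3, minimum W = -271/3

Corner points and W = -10x + 3y:
  (0, 5/11) → W = 15/11
  (0, 19) → W = 57
  (34/3, 23/3) → W = -271/3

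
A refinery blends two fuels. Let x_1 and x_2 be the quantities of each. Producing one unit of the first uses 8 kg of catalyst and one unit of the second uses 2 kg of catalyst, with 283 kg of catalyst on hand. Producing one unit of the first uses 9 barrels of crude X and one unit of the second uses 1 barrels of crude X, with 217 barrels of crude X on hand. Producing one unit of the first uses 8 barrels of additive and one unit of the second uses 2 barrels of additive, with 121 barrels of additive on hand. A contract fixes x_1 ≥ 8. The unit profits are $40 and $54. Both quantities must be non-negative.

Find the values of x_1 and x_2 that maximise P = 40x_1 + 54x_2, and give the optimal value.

x_1 = 8, x_2 = 57/2, maximum P = 1859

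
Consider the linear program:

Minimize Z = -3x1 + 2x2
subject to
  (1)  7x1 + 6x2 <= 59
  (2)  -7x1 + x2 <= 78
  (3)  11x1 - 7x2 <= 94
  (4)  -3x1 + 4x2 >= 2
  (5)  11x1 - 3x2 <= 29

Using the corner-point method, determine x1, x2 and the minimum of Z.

x1 = 122/35, x2 = 109/35, minimum Z = -148/35

Corner points and Z = -3x1 + 2x2:
  (-409/49, 137/7) → Z = 3145/49
  (117/29, 446/87) → Z = -161/87
  (-62/5, -44/5) → Z = 98/5
  (122/35, 109/35) → Z = -148/35

At the optimal vertex, -3x1 + 4x2 = 2 and 11x1 - 3x2 = 29.
Solving simultaneously gives x1 = 122/35, x2 = 109/35.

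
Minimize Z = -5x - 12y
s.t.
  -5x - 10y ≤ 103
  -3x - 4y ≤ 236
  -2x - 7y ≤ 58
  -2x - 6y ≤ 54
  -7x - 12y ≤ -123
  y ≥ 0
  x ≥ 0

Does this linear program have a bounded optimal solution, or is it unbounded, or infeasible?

unbounded

From the feasible point (123/7, 0), moving in the direction (0, 1) keeps every constraint satisfied while Z decreases without bound.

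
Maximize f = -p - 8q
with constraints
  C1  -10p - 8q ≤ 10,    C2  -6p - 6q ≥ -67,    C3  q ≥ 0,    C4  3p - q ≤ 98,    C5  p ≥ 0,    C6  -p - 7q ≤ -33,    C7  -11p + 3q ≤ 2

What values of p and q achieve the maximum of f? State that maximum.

Vertices and f = -p - 8q:
  (271/36, 131/36) → f = -1319/36
  (9/4, 107/12) → f = -883/12
  (17/16, 73/16) → f = -601/16

At the optimal vertex, -6p - 6q = -67 and -p - 7q = -33.
Solving simultaneously gives p = 271/36, q = 131/36.

p = 271/36, q = 131/36, maximum f = -1319/36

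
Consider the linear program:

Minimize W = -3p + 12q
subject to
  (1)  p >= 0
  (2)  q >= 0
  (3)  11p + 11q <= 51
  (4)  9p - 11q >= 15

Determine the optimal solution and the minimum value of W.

Corner points and W = -3p + 12q:
  (51/11, 0) → W = -153/11
  (5/3, 0) → W = -5
  (33/10, 147/110) → W = 135/22

The optimum lies where q = 0 and 11p + 11q = 51.
Solving simultaneously gives p = 51/11, q = 0.

p = 51/11, q = 0, minimum W = -153/11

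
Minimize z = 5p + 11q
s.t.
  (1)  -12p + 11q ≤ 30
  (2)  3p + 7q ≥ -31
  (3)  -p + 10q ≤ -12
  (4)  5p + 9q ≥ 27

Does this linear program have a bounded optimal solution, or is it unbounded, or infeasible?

bounded optimum

Corner points and z = 5p + 11q:
  (117/2, -59/2) → z = -32
  (378/59, -33/59) → z = 1527/59
The feasible region has finitely many vertices and no improving ray; the minimum is -32 at (117/2, -59/2).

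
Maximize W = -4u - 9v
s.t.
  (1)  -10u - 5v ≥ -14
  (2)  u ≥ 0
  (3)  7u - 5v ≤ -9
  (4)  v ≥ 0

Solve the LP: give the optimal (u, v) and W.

Feasible corners and W = -4u - 9v:
  (0, 14/5) → W = -126/5
  (5/17, 188/85) → W = -1792/85
  (0, 9/5) → W = -81/5

u = 0, v = 9/5, maximum W = -81/5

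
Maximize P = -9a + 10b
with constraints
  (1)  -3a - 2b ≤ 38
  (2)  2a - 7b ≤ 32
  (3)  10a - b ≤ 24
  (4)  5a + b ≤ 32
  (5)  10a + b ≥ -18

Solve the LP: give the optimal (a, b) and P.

a = -10, b = 82, maximum P = 910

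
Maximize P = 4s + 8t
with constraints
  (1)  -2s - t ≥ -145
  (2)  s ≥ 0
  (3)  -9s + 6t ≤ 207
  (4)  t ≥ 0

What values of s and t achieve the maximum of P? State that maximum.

s = 221/7, t = 573/7, maximum P = 5468/7

At the optimal vertex, -2s - t = -145 and -9s + 6t = 207.
Solving simultaneously gives s = 221/7, t = 573/7.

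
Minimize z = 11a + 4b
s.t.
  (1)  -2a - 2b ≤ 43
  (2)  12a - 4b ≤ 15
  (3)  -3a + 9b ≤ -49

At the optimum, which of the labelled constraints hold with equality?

(1) and (3)

Vertices and z = 11a + 4b:
  (-71/16, -273/16) → z = -1873/16
  (-289/24, -227/24) → z = -4087/24
  (-61/96, -181/32) → z = -2843/96

The minimum is at (-289/24, -227/24). Substituting into each constraint, equality holds for (1) and (3); the remaining constraints have slack.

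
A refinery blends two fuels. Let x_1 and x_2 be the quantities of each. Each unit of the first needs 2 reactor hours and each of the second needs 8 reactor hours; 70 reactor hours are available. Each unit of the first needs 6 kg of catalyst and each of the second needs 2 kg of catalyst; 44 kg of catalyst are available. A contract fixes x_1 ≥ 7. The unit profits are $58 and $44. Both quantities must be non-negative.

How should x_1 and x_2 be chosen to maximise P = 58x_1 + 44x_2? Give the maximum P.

Vertices and P = 58x_1 + 44x_2:
  (22/3, 0) → P = 1276/3
  (7, 0) → P = 406
  (7, 1) → P = 450

x_1 = 7, x_2 = 1, maximum P = 450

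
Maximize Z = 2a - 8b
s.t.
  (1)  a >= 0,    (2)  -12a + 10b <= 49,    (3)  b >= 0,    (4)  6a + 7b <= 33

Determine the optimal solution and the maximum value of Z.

Feasible corners and Z = 2a - 8b:
  (0, 0) → Z = 0
  (0, 33/7) → Z = -264/7
  (11/2, 0) → Z = 11

At the optimal vertex, b = 0 and 6a + 7b = 33.
Solving simultaneously gives a = 11/2, b = 0.

a = 11/2, b = 0, maximum Z = 11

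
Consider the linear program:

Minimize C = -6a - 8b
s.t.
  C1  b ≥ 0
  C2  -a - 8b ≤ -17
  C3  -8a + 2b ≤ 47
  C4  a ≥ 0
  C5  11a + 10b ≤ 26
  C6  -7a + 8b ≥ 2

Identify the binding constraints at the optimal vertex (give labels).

Corner points and C = -6a - 8b:
  (0, 17/8) → C = -17
  (19/39, 161/78) → C = -758/39
  (0, 13/5) → C = -104/5

The minimum is at (0, 13/5). Substituting into each constraint, equality holds for C4 and C5; the remaining constraints have slack.

C4 and C5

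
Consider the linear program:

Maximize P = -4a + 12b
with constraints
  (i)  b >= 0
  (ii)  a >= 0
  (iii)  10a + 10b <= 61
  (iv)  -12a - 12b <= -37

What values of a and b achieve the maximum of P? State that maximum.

a = 0, b = 61/10, maximum P = 366/5

Vertices and P = -4a + 12b:
  (61/10, 0) → P = -122/5
  (37/12, 0) → P = -37/3
  (0, 61/10) → P = 366/5
  (0, 37/12) → P = 37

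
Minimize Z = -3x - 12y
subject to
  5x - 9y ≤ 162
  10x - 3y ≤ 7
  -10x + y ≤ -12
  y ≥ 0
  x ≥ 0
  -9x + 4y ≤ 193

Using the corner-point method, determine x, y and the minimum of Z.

Vertices and Z = -3x - 12y:
  (29/20, 5/2) → Z = -687/20
  (607/13, 1993/13) → Z = -25737/13
  (241/31, 2038/31) → Z = -25179/31

x = 607/13, y = 1993/13, minimum Z = -25737/13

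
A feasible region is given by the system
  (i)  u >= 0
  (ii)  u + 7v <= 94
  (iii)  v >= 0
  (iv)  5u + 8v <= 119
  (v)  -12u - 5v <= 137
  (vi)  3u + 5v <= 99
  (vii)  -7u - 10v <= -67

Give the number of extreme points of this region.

5

Of the 21 pairwise boundary intersections, those satisfying every inequality are:
  (0, 94/7)
  (0, 67/10)
  (3, 13)
  (119/5, 0)
  (67/7, 0)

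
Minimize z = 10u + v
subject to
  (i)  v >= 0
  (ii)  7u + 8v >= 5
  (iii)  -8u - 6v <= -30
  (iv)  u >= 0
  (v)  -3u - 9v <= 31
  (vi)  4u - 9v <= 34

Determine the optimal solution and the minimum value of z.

u = 0, v = 5, minimum z = 5

Extreme points and z = 10u + v:
  (15/4, 0) → z = 75/2
  (17/2, 0) → z = 85
  (0, 5) → z = 5
The feasible region is unbounded (it extends along (0, 1), (9, 4)), but z strictly increases along every unbounded feasible direction, so there is no improving ray and the minimum is attained at a vertex.

The binding constraints are -8u - 6v = -30 and u = 0.
Solving simultaneously gives u = 0, v = 5.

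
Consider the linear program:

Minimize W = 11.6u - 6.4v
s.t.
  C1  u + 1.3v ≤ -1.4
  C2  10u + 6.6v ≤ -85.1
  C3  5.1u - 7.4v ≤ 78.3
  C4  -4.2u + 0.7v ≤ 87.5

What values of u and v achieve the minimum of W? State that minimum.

u = -18.625, v = 13.25, minimum W = -300.85

Extreme points and W = 11.6u - 6.4v:
  (-10139/640, 711/64) → W = -407791/1600
  (-149/8, 53/4) → W = -6017/20
  (-5648/5383, -121701/10766) → W = 231376/3845
  (-10033/393, -3691/131) → W = -227578/1965

The binding constraints are u + 1.3v = -1.4 and -4.2u + 0.7v = 87.5.
Solving simultaneously gives u = -149/8, v = 53/4.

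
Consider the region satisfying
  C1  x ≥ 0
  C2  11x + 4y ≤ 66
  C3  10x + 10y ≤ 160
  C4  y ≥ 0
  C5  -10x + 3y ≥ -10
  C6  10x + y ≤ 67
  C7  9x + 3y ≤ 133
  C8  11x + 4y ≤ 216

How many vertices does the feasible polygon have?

5

The feasible vertices (each the meet of two boundaries and inside every other half-plane) are:
  (0, 16)
  (0, 0)
  (2/7, 110/7)
  (238/73, 550/73)
  (1, 0)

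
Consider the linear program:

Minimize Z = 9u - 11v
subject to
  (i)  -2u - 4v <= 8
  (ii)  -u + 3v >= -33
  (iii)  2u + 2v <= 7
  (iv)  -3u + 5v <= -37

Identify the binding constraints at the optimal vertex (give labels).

Corner points and Z = 9u - 11v:
  (54/5, -37/5) → Z = 893/5
  (54/11, -49/11) → Z = 1025/11
  (87/8, -59/8) → Z = 179
  (109/16, -53/16) → Z = 391/4

The minimum is at (54/11, -49/11). Substituting into each constraint, equality holds for (i) and (iv); the remaining constraints have slack.

(i) and (iv)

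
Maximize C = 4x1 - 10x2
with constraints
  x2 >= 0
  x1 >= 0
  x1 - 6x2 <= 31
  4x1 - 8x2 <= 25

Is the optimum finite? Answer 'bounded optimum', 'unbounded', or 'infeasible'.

Feasible corners and C = 4x1 - 10x2:
  (0, 0) → C = 0
  (25/4, 0) → C = 25
The feasible region has finitely many vertices and no improving ray; the maximum is 25 at (25/4, 0).

bounded optimum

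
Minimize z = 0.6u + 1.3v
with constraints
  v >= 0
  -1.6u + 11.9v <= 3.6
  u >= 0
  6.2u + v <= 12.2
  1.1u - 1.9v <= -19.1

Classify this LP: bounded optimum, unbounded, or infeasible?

The boundaries v = 0 and u = 0 meet at (0, 0), but that point violates 1.1u - 1.9v ≤ -19.1. Every candidate vertex is excluded by some other constraint, so the feasible region is empty.

infeasible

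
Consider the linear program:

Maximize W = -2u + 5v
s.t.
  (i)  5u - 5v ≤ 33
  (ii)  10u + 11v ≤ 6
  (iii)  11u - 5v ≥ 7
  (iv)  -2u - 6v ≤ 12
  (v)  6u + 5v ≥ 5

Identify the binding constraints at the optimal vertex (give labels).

(ii) and (v)

Vertices and W = -2u + 5v:
  (131/35, -20/7) → W = -762/35
  (38/11, -173/55) → W = -249/11
  (25/16, -7/8) → W = -15/2

The maximum is at (25/16, -7/8). Substituting into each constraint, equality holds for (ii) and (v); the remaining constraints have slack.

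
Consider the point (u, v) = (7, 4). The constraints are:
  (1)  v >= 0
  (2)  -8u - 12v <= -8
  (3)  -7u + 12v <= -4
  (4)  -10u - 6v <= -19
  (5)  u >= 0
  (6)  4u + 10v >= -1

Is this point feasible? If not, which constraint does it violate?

not feasible — violates (3)

Constraint (3): -7u + 12v = -1, which is not ≤ -4. All other constraints are satisfied.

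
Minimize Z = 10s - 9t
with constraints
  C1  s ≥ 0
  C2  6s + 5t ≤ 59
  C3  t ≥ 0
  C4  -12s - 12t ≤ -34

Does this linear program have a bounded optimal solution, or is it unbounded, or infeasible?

Feasible corners and Z = 10s - 9t:
  (0, 59/5) → Z = -531/5
  (0, 17/6) → Z = -51/2
  (59/6, 0) → Z = 295/3
  (17/6, 0) → Z = 85/3
The feasible region has finitely many vertices and no improving ray; the minimum is -531/5 at (0, 59/5).

bounded optimum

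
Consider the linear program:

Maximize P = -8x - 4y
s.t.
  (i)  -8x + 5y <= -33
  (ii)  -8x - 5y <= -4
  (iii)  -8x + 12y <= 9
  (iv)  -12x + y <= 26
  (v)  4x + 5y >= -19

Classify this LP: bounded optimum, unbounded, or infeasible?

bounded optimum

Vertices and P = -8x - 4y:
  (37/16, -29/10) → P = -69/10
  (63/8, 6) → P = -87
  (23/4, -42/5) → P = -62/5
The feasible region has finitely many vertices and no improving ray; the maximum is -69/10 at (37/16, -29/10).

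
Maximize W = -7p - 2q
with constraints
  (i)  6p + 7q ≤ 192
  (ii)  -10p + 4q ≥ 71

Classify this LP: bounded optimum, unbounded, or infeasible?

From the feasible point (271/94, 1173/47), moving in the direction (-7, 6) keeps every constraint satisfied while W increases without bound.

unbounded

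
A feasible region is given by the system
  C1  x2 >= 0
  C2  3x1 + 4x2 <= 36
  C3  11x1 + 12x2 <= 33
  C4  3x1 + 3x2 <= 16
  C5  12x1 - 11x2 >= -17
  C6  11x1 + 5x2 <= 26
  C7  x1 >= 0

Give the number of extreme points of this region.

The feasible vertices (each the meet of two boundaries and inside every other half-plane) are:
  (26/11, 0)
  (0, 0)
  (3/5, 11/5)
  (21/11, 1)
  (0, 17/11)

5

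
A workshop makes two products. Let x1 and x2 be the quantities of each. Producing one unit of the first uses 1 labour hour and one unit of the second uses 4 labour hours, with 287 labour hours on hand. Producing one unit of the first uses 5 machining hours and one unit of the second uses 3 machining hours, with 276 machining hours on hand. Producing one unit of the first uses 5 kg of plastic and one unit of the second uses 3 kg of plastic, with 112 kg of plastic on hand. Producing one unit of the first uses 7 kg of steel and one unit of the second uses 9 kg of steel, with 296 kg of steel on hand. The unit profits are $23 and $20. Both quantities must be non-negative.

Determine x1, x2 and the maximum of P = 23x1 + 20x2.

x1 = 5, x2 = 29, maximum P = 695

Vertices and P = 23x1 + 20x2:
  (0, 0) → P = 0
  (0, 296/9) → P = 5920/9
  (112/5, 0) → P = 2576/5
  (5, 29) → P = 695

The optimum lies where 5x1 + 3x2 = 112 and 7x1 + 9x2 = 296.
Solving simultaneously gives x1 = 5, x2 = 29.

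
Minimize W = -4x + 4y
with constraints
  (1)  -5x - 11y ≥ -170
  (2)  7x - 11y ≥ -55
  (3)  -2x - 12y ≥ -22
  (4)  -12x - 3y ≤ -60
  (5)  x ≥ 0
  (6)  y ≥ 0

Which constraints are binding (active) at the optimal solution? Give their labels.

(3) and (6)

Extreme points and W = -4x + 4y:
  (109/23, 24/23) → W = -340/23
  (11, 0) → W = -44
  (5, 0) → W = -20

The minimum is at (11, 0). Substituting into each constraint, equality holds for (3) and (6); the remaining constraints have slack.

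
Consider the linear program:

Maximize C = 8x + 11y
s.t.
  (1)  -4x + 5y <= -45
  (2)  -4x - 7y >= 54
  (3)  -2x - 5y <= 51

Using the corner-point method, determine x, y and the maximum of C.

x = 29/2, y = -16, maximum C = -60

Corner points and C = 8x + 11y:
  (15/16, -33/4) → C = -333/4
  (-1, -49/5) → C = -579/5
  (29/2, -16) → C = -60

At the optimal vertex, -4x - 7y = 54 and -2x - 5y = 51.
Solving simultaneously gives x = 29/2, y = -16.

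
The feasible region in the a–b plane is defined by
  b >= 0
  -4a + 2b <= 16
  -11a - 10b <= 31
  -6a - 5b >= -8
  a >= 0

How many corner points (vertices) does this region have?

The feasible vertices (each the meet of two boundaries and inside every other half-plane) are:
  (4/3, 0)
  (0, 0)
  (0, 8/5)

3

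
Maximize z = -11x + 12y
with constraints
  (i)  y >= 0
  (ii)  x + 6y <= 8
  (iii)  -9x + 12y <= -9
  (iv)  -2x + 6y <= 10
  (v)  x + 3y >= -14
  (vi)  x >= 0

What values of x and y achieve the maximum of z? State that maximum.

x = 1, y = 0, maximum z = -11

Vertices and z = -11x + 12y:
  (8, 0) → z = -88
  (1, 0) → z = -11
  (25/11, 21/22) → z = -149/11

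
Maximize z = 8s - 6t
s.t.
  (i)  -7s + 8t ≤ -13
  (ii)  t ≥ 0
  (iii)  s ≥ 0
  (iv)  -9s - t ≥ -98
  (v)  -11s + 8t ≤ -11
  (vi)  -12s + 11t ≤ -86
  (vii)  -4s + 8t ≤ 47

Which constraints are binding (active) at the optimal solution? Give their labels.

Corner points and z = 8s - 6t:
  (98/9, 0) → z = 784/9
  (43/6, 0) → z = 172/3
  (388/37, 134/37) → z = 2300/37

The maximum is at (98/9, 0). Substituting into each constraint, equality holds for (ii) and (iv); the remaining constraints have slack.

(ii) and (iv)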